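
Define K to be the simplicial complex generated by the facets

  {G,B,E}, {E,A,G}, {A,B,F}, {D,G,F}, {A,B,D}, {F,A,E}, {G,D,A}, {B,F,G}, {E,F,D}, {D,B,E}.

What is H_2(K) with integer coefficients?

H_2 ≅ 0.

Order the vertices as A < B < D < E < F < G. Listing each simplex with vertices in this order, K has dimension 2 with simplices:

  0-simplices (6): A, B, D, E, F, G
  1-simplices (15): AB, AD, AE, AF, AG, BD, BE, BF, BG, DE, DF, DG, EF, EG, FG
  2-simplices (10): ABD, ABF, ADG, AEF, AEG, BDE, BEG, BFG, DEF, DFG

giving chain groups C_0 ≅ Z^6, C_1 ≅ Z^15, C_2 ≅ Z^10.

Boundary ∂_1: C_1 → C_0 is given by ∂[p,q] = [q] − [p]. For instance
  ∂DF = F − D.
The resulting 6×15 matrix has rank 5, and its Smith normal form has invariant factors (1,1,1,1,1).

∂_2: C_2 → C_1 sends each 2-simplex [p,q,r] to [q,r] − [p,r] + [p,q]. For instance
  ∂ADG = DG − AG + AD,
  ∂AEG = EG − AG + AE.
As a 15×10 matrix over Z this has rank 10, with invariant factors (1,1,1,1,1,1,1,1,1,2).

Computing H_k = (kernel of ∂_k) / (image of ∂_{k+1}):

  H_2: rank ker ∂_2 − rank ∂_3 = (10 − 10) − 0 = 0, and there is no ∂_3, so H_2 = 0.

(K is a triangulation of the real projective plane RP^2.)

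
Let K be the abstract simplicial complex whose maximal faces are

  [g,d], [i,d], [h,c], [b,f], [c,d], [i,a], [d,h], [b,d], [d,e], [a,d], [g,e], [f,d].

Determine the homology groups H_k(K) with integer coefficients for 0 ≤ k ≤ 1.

H_0 ≅ Z,  H_1 ≅ Z^4.

Fix the vertex order a < b < c < d < e < f < g < h < i and write every simplex with vertices in increasing order. Then dim K = 1 and the simplices of K are:

  0-simplices (9): a, b, c, d, e, f, g, h, i
  1-simplices (12): ad, ai, bd, bf, cd, ch, de, df, dg, dh, di, eg

so the chain groups are C_0 ≅ Z^9, C_1 ≅ Z^12.

The boundary map ∂_1: C_1 → C_0 sends each edge [p,q] (with p < q) to q − p.
This gives a 9×12 integer matrix of rank 8; reducing to Smith normal form yields diagonal entries (1,1,1,1,1,1,1,1).

Computing H_k = (kernel of ∂_k) / (image of ∂_{k+1}):

  H_0: rank C_0 − rank ∂_1 = 9 − 8 = 1, and the invariant factors of ∂_1 are all 1, so H_0 ≅ Z.
  H_1: rank ker ∂_1 − rank ∂_2 = (12 − 8) − 0 = 4, and there is no ∂_2, so H_1 ≅ Z^4.

As a check, the Euler characteristic is 9 − 12 = -3, which agrees with 1 − 4 = -3.
(K is a triangulation of a wedge of 4 circles.)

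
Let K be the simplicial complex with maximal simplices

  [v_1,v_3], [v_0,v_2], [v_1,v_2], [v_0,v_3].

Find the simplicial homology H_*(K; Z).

H_0 = Z,  H_1 = Z.

Fix the vertex order v_0 < v_1 < v_2 < v_3 and write every simplex with vertices in increasing order. Then dim K = 1 and the simplices of K are:

  0-simplices (4): [v_0], [v_1], [v_2], [v_3]
  1-simplices (4): [v_0,v_2], [v_0,v_3], [v_1,v_2], [v_1,v_3]

giving chain groups C_0 ≅ Z^4, C_1 ≅ Z^4.

Boundary ∂_1: C_1 → C_0 is given by ∂[p,q] = [q] − [p]. For instance
  ∂[v_0,v_2] = [v_2] − [v_0].
The 4×4 boundary matrix has rank 3 and Smith normal form diag(1,1,1).

Computing H_k = (kernel of ∂_k) / (image of ∂_{k+1}):

  H_0: rank C_0 − rank ∂_1 = 4 − 3 = 1, and the invariant factors of ∂_1 are all 1, so H_0 ≅ Z.
  H_1: rank ker ∂_1 − rank ∂_2 = (4 − 3) − 0 = 1, and there is no ∂_2, so H_1 ≅ Z.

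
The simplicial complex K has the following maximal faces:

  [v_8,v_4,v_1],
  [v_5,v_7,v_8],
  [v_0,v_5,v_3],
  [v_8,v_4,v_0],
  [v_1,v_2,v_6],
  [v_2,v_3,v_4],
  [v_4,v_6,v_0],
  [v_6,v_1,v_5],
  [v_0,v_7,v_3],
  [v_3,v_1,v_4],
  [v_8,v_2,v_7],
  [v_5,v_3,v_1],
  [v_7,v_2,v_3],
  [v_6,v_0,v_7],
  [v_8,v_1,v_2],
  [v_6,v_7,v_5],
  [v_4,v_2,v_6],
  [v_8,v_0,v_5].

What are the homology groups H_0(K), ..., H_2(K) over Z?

Order the vertices as v_0 < v_1 < v_2 < v_3 < v_4 < v_5 < v_6 < v_7 < v_8. Listing each simplex with vertices in this order, K has dimension 2 with simplices:

  0-simplices (9): [v_0], [v_1], [v_2], [v_3], [v_4], [v_5], [v_6], [v_7], [v_8]
  1-simplices (27): (27 of them)
  2-simplices (18): (18 of them)

giving chain groups C_0 ≅ Z^9, C_1 ≅ Z^27, C_2 ≅ Z^18.

∂_1: C_1 → C_0 sends each edge [p,q] (with p < q) to q − p. For instance
  ∂[v_0,v_6] = [v_6] − [v_0].
The 9×27 boundary matrix has rank 8 and Smith normal form diag(1,1,1,1,1,1,1,1).

∂_2: C_2 → C_1 acts by ∂[p,q,r] = [q,r] − [p,r] + [p,q]. For instance
  ∂[v_0,v_3,v_7] = [v_3,v_7] − [v_0,v_7] + [v_0,v_3],
  ∂[v_1,v_4,v_8] = [v_4,v_8] − [v_1,v_8] + [v_1,v_4].
The 27×18 boundary matrix has rank 18 and Smith normal form diag(1,1,1,1,1,1,1,1,1,1,1,1,1,1,1,1,1,2).

Computing H_k = (kernel of ∂_k) / (image of ∂_{k+1}):

  H_0: rank C_0 − rank ∂_1 = 9 − 8 = 1, and the invariant factors of ∂_1 are all 1, so H_0 ≅ Z.
  H_1: rank ker ∂_1 − rank ∂_2 = (27 − 8) − 18 = 1, and ∂_2 has invariant factor 2 > 1, so H_1 ≅ Z ⊕ Z/2.
  H_2: rank ker ∂_2 − rank ∂_3 = (18 − 18) − 0 = 0, and there is no ∂_3, so H_2 ≅ 0.

H_0 = Z,  H_1 = Z ⊕ Z/2,  H_2 = 0.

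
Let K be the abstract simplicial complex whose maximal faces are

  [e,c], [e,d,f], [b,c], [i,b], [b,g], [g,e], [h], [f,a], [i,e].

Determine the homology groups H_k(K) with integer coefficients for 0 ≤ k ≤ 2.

K has 9 vertices, 10 edges, 1 triangle.
rank ∂_0 = 0, rank ∂_1 = 7 ⇒ b_0 = 9 − 0 − 7 = 2; all invariant factors of ∂_1 are 1 so no torsion. So H_0 = Z^2.
rank ∂_1 = 7, rank ∂_2 = 1 ⇒ b_1 = 10 − 7 − 1 = 2; all invariant factors of ∂_2 are 1 so no torsion. So H_1 = Z^2.
rank ∂_2 = 1, rank ∂_3 = 0 ⇒ b_2 = 1 − 1 − 0 = 0. So H_2 = 0.

H_0 ≅ Z^2,  H_1 ≅ Z^2,  H_2 = 0.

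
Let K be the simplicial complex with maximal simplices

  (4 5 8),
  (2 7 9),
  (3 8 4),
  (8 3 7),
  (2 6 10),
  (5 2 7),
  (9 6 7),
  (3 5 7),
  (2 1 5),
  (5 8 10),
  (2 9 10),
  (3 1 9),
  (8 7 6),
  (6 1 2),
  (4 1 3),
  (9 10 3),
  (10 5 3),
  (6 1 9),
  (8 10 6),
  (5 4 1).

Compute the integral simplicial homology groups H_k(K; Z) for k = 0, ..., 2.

H_0 = Z,  H_1 = Z ⊕ Z/2Z,  H_2 = 0.

We work with the vertex ordering 1 < 2 < 3 < 4 < 5 < 6 < 7 < 8 < 9 < 10. The simplices of K, each written with vertices in increasing order, are:

  0-simplices (10): [1], [2], [3], [4], [5], [6], [7], [8], [9], [10]
  1-simplices (30): (30 of them)
  2-simplices (20): (20 of them)

giving chain groups C_0 ≅ Z^10, C_1 ≅ Z^30, C_2 ≅ Z^20.

Boundary ∂_1: C_1 → C_0 sends each edge [p,q] (with p < q) to q − p. For instance
  ∂[8,10] = [10] − [8].
As a 10×30 matrix over Z this has rank 9, with invariant factors (1,1,1,1,1,1,1,1,1).

The boundary map ∂_2: C_2 → C_1 sends each 2-simplex [p,q,r] to [q,r] − [p,r] + [p,q]. For instance
  ∂[3,9,10] = [9,10] − [3,10] + [3,9],
  ∂[2,7,9] = [7,9] − [2,9] + [2,7].
As a 30×20 matrix over Z this has rank 20, with invariant factors (1,1,1,1,1,1,1,1,1,1,1,1,1,1,1,1,1,1,1,2).

Computing H_k = (kernel of ∂_k) / (image of ∂_{k+1}):

  H_0: rank C_0 − rank ∂_1 = 10 − 9 = 1, and the invariant factors of ∂_1 are all 1, so H_0 ≅ Z.
  H_1: rank ker ∂_1 − rank ∂_2 = (30 − 9) − 20 = 1, and ∂_2 has invariant factor 2 > 1, so H_1 ≅ Z ⊕ Z/2Z.
  H_2: rank ker ∂_2 − rank ∂_3 = (20 − 20) − 0 = 0, and there is no ∂_3, so H_2 ≅ 0.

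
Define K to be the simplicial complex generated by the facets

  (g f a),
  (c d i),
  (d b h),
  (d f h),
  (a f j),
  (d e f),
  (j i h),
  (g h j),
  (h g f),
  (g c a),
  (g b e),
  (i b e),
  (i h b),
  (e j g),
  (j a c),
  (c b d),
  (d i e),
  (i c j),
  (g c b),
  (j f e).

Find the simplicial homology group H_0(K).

H_0 = Z.

We work with the vertex ordering a < b < c < d < e < f < g < h < i < j. The simplices of K, each written with vertices in increasing order, are:

  0-simplices (10): a, b, c, d, e, f, g, h, i, j
  1-simplices (30): ac, af, ag, aj, bc, bd, be, bg, bh, bi, cd, cg, ci, cj, de, df, dh, di, ef, eg, ei, ej, fg, fh, fj, gh, gj, hi, hj, ij
  2-simplices (20): acg, acj, afg, afj, bcd, bcg, bdh, beg, bei, bhi, cdi, cij, def, dei, dfh, efj, egj, fgh, ghj, hij

giving chain groups C_0 ≅ Z^10, C_1 ≅ Z^30, C_2 ≅ Z^20.

∂_1: C_1 → C_0 maps an edge to its endpoints' difference, ∂[p,q] = q − p. For instance
  ∂ef = f − e.
The resulting 10×30 matrix has rank 9, and its Smith normal form has invariant factors (1,1,1,1,1,1,1,1,1).

The boundary map ∂_2: C_2 → C_1 maps a triangle to the signed sum of its edges. For instance
  ∂afj = fj − aj + af,
  ∂ghj = hj − gj + gh.
The resulting 30×20 matrix has rank 20, and its Smith normal form has invariant factors (1,1,1,1,1,1,1,1,1,1,1,1,1,1,1,1,1,1,1,2).

Now H_k = ker ∂_k / im ∂_{k+1}, so:

  H_0: rank C_0 − rank ∂_1 = 10 − 9 = 1, and the invariant factors of ∂_1 are all 1, so H_0 ≅ Z.

(K is a triangulation of the Klein bottle.)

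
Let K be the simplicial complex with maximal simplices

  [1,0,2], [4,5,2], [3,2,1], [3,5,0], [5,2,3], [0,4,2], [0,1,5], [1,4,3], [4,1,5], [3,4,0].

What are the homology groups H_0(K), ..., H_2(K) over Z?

H_0 = Z,  H_1 = Z_2,  H_2 = 0.

K has 6 vertices, 15 edges, 10 triangles.
rank ∂_0 = 0, rank ∂_1 = 5 ⇒ b_0 = 6 − 0 − 5 = 1; all invariant factors of ∂_1 are 1 so no torsion. So H_0 = Z.
rank ∂_1 = 5, rank ∂_2 = 10 ⇒ b_1 = 15 − 5 − 10 = 0; ∂_2 has invariant factor(s) [2] giving torsion. So H_1 = Z_2.
rank ∂_2 = 10, rank ∂_3 = 0 ⇒ b_2 = 10 − 10 − 0 = 0. So H_2 = 0.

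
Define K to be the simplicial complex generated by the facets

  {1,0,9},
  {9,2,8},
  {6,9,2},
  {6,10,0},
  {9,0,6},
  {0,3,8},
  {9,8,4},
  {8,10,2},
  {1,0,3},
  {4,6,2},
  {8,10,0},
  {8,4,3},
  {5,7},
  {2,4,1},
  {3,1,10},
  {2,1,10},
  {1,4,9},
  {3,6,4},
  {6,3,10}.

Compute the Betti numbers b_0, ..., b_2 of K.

b_0 = 2, b_1 = 1, b_2 = 0.

We work with the vertex ordering 0 < 1 < 2 < 3 < 4 < 5 < 6 < 7 < 8 < 9 < 10. The simplices of K, each written with vertices in increasing order, are:

  0-simplices (11): [0], [1], [2], [3], [4], [5], [6], [7], [8], [9], [10]
  1-simplices (28): (28 of them)
  2-simplices (18): (18 of them)

Hence C_0 ≅ Z^11, C_1 ≅ Z^28, C_2 ≅ Z^18.

Boundary ∂_1: C_1 → C_0 sends each edge [p,q] (with p < q) to q − p. For instance
  ∂[0,9] = [9] − [0].
The resulting 11×28 matrix has rank 9, and its Smith normal form has invariant factors (1,1,1,1,1,1,1,1,1).

Boundary ∂_2: C_2 → C_1 maps a triangle to the signed sum of its edges. For instance
  ∂[3,4,8] = [4,8] − [3,8] + [3,4],
  ∂[0,3,8] = [3,8] − [0,8] + [0,3].
As a 28×18 matrix over Z this has rank 18, with invariant factors (1,1,1,1,1,1,1,1,1,1,1,1,1,1,1,1,1,2).

Computing H_k = (kernel of ∂_k) / (image of ∂_{k+1}):

  H_0: rank C_0 − rank ∂_1 = 11 − 9 = 2, and the invariant factors of ∂_1 are all 1, so H_0 = Z^2.
  H_1: rank ker ∂_1 − rank ∂_2 = (28 − 9) − 18 = 1, and ∂_2 has invariant factor 2 > 1, so H_1 = Z × Z/2.
  H_2: rank ker ∂_2 − rank ∂_3 = (18 − 18) − 0 = 0, and there is no ∂_3, so H_2 = 0.

Hence the Betti numbers are b_0 = 2, b_1 = 1, b_2 = 0.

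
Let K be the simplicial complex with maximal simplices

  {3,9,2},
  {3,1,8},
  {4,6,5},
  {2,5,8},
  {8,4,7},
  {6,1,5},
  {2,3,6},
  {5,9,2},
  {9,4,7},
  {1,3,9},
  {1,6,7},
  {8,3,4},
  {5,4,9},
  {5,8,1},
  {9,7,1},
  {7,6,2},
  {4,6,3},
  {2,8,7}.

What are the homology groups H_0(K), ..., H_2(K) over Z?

K has 9 vertices, 27 edges, 18 triangles.
rank ∂_0 = 0, rank ∂_1 = 8 ⇒ b_0 = 9 − 0 − 8 = 1; all invariant factors of ∂_1 are 1 so no torsion. So H_0 ≅ Z.
rank ∂_1 = 8, rank ∂_2 = 17 ⇒ b_1 = 27 − 8 − 17 = 2; all invariant factors of ∂_2 are 1 so no torsion. So H_1 ≅ Z^2.
rank ∂_2 = 17, rank ∂_3 = 0 ⇒ b_2 = 18 − 17 − 0 = 1. So H_2 ≅ Z.

H_0 = Z,  H_1 = Z^2,  H_2 = Z.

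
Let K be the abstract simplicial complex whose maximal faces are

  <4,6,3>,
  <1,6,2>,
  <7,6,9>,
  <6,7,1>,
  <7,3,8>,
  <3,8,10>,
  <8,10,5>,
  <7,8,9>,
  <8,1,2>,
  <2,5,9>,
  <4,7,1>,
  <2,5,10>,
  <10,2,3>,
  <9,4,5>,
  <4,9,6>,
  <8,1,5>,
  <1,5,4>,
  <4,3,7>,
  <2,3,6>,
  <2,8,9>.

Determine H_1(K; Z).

We work with the vertex ordering 1 < 2 < 3 < 4 < 5 < 6 < 7 < 8 < 9 < 10. The simplices of K, each written with vertices in increasing order, are:

  0-simplices (10): [1], [2], [3], [4], [5], [6], [7], [8], [9], [10]
  1-simplices (30): (30 of them)
  2-simplices (20): (20 of them)

so the chain groups are C_0 ≅ Z^10, C_1 ≅ Z^30, C_2 ≅ Z^20.

∂_1: C_1 → C_0 is given by ∂[p,q] = [q] − [p].
As a 10×30 matrix over Z this has rank 9, with invariant factors (1,1,1,1,1,1,1,1,1).

∂_2: C_2 → C_1 acts by ∂[p,q,r] = [q,r] − [p,r] + [p,q]. For instance
  ∂[2,8,9] = [8,9] − [2,9] + [2,8],
  ∂[3,4,7] = [4,7] − [3,7] + [3,4].
This gives a 30×20 integer matrix of rank 20; reducing to Smith normal form yields diagonal entries (1,1,1,1,1,1,1,1,1,1,1,1,1,1,1,1,1,1,1,2).

Reading off H_k = ker ∂_k / im ∂_{k+1}:

  H_1: rank ker ∂_1 − rank ∂_2 = (30 − 9) − 20 = 1, and ∂_2 has invariant factor 2 > 1, so H_1 ≅ Z × Z/2.

(K is a triangulation of the Klein bottle.)

H_1 ≅ Z × Z/2.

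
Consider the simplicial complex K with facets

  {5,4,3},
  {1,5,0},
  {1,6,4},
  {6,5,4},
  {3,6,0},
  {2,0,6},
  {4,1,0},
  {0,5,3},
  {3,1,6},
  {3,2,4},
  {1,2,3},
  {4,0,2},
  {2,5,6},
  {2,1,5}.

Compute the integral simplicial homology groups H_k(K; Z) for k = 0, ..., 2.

Fix the vertex order 0 < 1 < 2 < 3 < 4 < 5 < 6 and write every simplex with vertices in increasing order. Then dim K = 2 and the simplices of K are:

  0-simplices (7): [0], [1], [2], [3], [4], [5], [6]
  1-simplices (21): [0,1], [0,2], [0,3], [0,4], [0,5], [0,6], [1,2], [1,3], [1,4], [1,5], [1,6], [2,3], [2,4], [2,5], [2,6], [3,4], [3,5], [3,6], [4,5], [4,6], [5,6]
  2-simplices (14): [0,1,4], [0,1,5], [0,2,4], [0,2,6], [0,3,5], [0,3,6], [1,2,3], [1,2,5], [1,3,6], [1,4,6], [2,3,4], [2,5,6], [3,4,5], [4,5,6]

Hence C_0 ≅ Z^7, C_1 ≅ Z^21, C_2 ≅ Z^14.

The boundary map ∂_1: C_1 → C_0 is given by ∂[p,q] = [q] − [p]. For instance
  ∂[3,5] = [5] − [3].
The 7×21 boundary matrix has rank 6 and Smith normal form diag(1,1,1,1,1,1).

The boundary map ∂_2: C_2 → C_1 acts by ∂[p,q,r] = [q,r] − [p,r] + [p,q]. For instance
  ∂[1,4,6] = [4,6] − [1,6] + [1,4],
  ∂[2,3,4] = [3,4] − [2,4] + [2,3].
The resulting 21×14 matrix has rank 13, and its Smith normal form has invariant factors (1,1,1,1,1,1,1,1,1,1,1,1,1).

Computing H_k = (kernel of ∂_k) / (image of ∂_{k+1}):

  H_0: rank C_0 − rank ∂_1 = 7 − 6 = 1, and the invariant factors of ∂_1 are all 1, so H_0 ≅ Z.
  H_1: rank ker ∂_1 − rank ∂_2 = (21 − 6) − 13 = 2, and the invariant factors of ∂_2 are all 1, so H_1 ≅ Z^2.
  H_2: rank ker ∂_2 − rank ∂_3 = (14 − 13) − 0 = 1, and there is no ∂_3, so H_2 ≅ Z.

H_0 ≅ Z,  H_1 ≅ Z^2,  H_2 ≅ Z.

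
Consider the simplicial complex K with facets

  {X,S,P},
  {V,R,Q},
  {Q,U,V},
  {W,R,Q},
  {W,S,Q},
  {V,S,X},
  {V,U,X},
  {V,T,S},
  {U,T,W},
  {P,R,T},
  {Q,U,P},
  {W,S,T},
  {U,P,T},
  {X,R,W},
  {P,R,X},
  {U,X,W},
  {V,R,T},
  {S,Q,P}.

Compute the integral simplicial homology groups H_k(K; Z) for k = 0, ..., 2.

K has 9 vertices, 27 edges, 18 triangles.
rank ∂_0 = 0, rank ∂_1 = 8 ⇒ b_0 = 9 − 0 − 8 = 1; all invariant factors of ∂_1 are 1 so no torsion. So H_0 = Z.
rank ∂_1 = 8, rank ∂_2 = 17 ⇒ b_1 = 27 − 8 − 17 = 2; all invariant factors of ∂_2 are 1 so no torsion. So H_1 = Z^2.
rank ∂_2 = 17, rank ∂_3 = 0 ⇒ b_2 = 18 − 17 − 0 = 1. So H_2 = Z.

H_0 = Z,  H_1 = Z^2,  H_2 = Z.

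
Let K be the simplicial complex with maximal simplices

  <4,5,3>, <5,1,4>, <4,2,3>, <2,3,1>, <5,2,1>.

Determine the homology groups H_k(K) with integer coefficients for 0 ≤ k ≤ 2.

We work with the vertex ordering 1 < 2 < 3 < 4 < 5. The simplices of K, each written with vertices in increasing order, are:

  0-simplices (5): [1], [2], [3], [4], [5]
  1-simplices (10): [1,2], [1,3], [1,4], [1,5], [2,3], [2,4], [2,5], [3,4], [3,5], [4,5]
  2-simplices (5): [1,2,3], [1,2,5], [1,4,5], [2,3,4], [3,4,5]

so the chain groups are C_0 ≅ Z^5, C_1 ≅ Z^10, C_2 ≅ Z^5.

∂_1: C_1 → C_0 sends each edge [p,q] (with p < q) to q − p.
The 5×10 boundary matrix has rank 4 and Smith normal form diag(1,1,1,1).

Boundary ∂_2: C_2 → C_1 acts by ∂[p,q,r] = [q,r] − [p,r] + [p,q]. For instance
  ∂[1,2,5] = [2,5] − [1,5] + [1,2],
  ∂[3,4,5] = [4,5] − [3,5] + [3,4].
The 10×5 boundary matrix has rank 5 and Smith normal form diag(1,1,1,1,1).

Computing H_k = (kernel of ∂_k) / (image of ∂_{k+1}):

  H_0: rank C_0 − rank ∂_1 = 5 − 4 = 1, and the invariant factors of ∂_1 are all 1, so H_0 ≅ Z.
  H_1: rank ker ∂_1 − rank ∂_2 = (10 − 4) − 5 = 1, and the invariant factors of ∂_2 are all 1, so H_1 ≅ Z.
  H_2: rank ker ∂_2 − rank ∂_3 = (5 − 5) − 0 = 0, and there is no ∂_3, so H_2 ≅ 0.

H_0 = Z,  H_1 = Z,  H_2 = 0.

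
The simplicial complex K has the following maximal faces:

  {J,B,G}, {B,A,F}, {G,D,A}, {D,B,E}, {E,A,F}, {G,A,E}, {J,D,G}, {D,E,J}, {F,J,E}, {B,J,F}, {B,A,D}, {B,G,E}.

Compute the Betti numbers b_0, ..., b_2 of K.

b_0 = 1, b_1 = 0, b_2 = 0.

Take the total order A < B < D < E < F < G < J on the vertex set. Then K (dimension 2) consists of the simplices:

  0-simplices (7): A, B, D, E, F, G, J
  1-simplices (18): AB, AD, AE, AF, AG, BD, BE, BF, BG, BJ, DE, DG, DJ, EF, EG, EJ, FJ, GJ
  2-simplices (12): ABD, ABF, ADG, AEF, AEG, BDE, BEG, BFJ, BGJ, DEJ, DGJ, EFJ

giving chain groups C_0 ≅ Z^7, C_1 ≅ Z^18, C_2 ≅ Z^12.

Boundary ∂_1: C_1 → C_0 maps an edge to its endpoints' difference, ∂[p,q] = q − p.
As a 7×18 matrix over Z this has rank 6, with invariant factors (1,1,1,1,1,1).

The boundary map ∂_2: C_2 → C_1 acts by ∂[p,q,r] = [q,r] − [p,r] + [p,q]. For instance
  ∂ABD = BD − AD + AB,
  ∂AEG = EG − AG + AE.
As a 18×12 matrix over Z this has rank 12, with invariant factors (1,1,1,1,1,1,1,1,1,1,1,2).

Computing H_k = (kernel of ∂_k) / (image of ∂_{k+1}):

  H_0: rank C_0 − rank ∂_1 = 7 − 6 = 1, and the invariant factors of ∂_1 are all 1, so H_0 ≅ Z.
  H_1: rank ker ∂_1 − rank ∂_2 = (18 − 6) − 12 = 0, and ∂_2 has invariant factor 2 > 1, so H_1 ≅ Z_2.
  H_2: rank ker ∂_2 − rank ∂_3 = (12 − 12) − 0 = 0, and there is no ∂_3, so H_2 ≅ 0.

Hence the Betti numbers are b_0 = 1, b_1 = 0, b_2 = 0.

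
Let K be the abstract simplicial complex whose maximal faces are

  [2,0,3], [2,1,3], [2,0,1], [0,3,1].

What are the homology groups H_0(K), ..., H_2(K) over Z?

H_0 ≅ Z,  H_1 = 0,  H_2 ≅ Z.

Fix the vertex order 0 < 1 < 2 < 3 and write every simplex with vertices in increasing order. Then dim K = 2 and the simplices of K are:

  0-simplices (4): [0], [1], [2], [3]
  1-simplices (6): [0,1], [0,2], [0,3], [1,2], [1,3], [2,3]
  2-simplices (4): [0,1,2], [0,1,3], [0,2,3], [1,2,3]

Hence C_0 ≅ Z^4, C_1 ≅ Z^6, C_2 ≅ Z^4.

Boundary ∂_1: C_1 → C_0 is given by ∂[p,q] = [q] − [p]. For instance
  ∂[0,1] = [1] − [0].
This gives a 4×6 integer matrix of rank 3; reducing to Smith normal form yields diagonal entries (1,1,1).

Boundary ∂_2: C_2 → C_1 maps a triangle to the signed sum of its edges. For instance
  ∂[0,1,3] = [1,3] − [0,3] + [0,1],
  ∂[1,2,3] = [2,3] − [1,3] + [1,2].
This gives a 6×4 integer matrix of rank 3; reducing to Smith normal form yields diagonal entries (1,1,1).

From H_k ≅ ker(∂_k) / im(∂_{k+1}) we obtain:

  H_0: rank C_0 − rank ∂_1 = 4 − 3 = 1, and the invariant factors of ∂_1 are all 1, so H_0 ≅ Z.
  H_1: rank ker ∂_1 − rank ∂_2 = (6 − 3) − 3 = 0, and the invariant factors of ∂_2 are all 1, so H_1 ≅ 0.
  H_2: rank ker ∂_2 − rank ∂_3 = (4 − 3) − 0 = 1, and there is no ∂_3, so H_2 ≅ Z.

As a check, the Euler characteristic is 4 − 6 + 4 = 2, which agrees with 1 − 0 + 1 = 2.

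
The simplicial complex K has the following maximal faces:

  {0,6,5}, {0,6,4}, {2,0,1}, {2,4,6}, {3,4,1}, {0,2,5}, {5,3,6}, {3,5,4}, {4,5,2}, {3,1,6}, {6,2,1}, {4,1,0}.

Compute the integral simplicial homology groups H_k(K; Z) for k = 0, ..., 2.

K has 7 vertices, 18 edges, 12 triangles.
rank ∂_0 = 0, rank ∂_1 = 6 ⇒ b_0 = 7 − 0 − 6 = 1; all invariant factors of ∂_1 are 1 so no torsion. So H_0 = Z.
rank ∂_1 = 6, rank ∂_2 = 12 ⇒ b_1 = 18 − 6 − 12 = 0; ∂_2 has invariant factor(s) [2] giving torsion. So H_1 = Z/2Z.
rank ∂_2 = 12, rank ∂_3 = 0 ⇒ b_2 = 12 − 12 − 0 = 0. So H_2 = 0.

H_0 ≅ Z,  H_1 ≅ Z/2Z,  H_2 = 0.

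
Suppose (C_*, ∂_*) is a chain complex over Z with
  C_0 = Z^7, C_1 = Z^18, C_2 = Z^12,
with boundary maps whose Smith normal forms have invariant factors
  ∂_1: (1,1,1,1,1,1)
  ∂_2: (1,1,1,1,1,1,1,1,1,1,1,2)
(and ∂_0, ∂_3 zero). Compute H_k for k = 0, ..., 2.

H_0 ≅ Z,  H_1 ≅ Z/2Z,  H_2 = 0.

H_0: b_0 = 7 − 0 − 6 = 1; torsion from ∂_1 factors > 1: none. So H_0 ≅ Z.
H_1: b_1 = 18 − 6 − 12 = 0; torsion from ∂_2 factors > 1: [2]. So H_1 ≅ Z/2Z.
H_2: b_2 = 12 − 12 − 0 = 0; torsion from ∂_3 factors > 1: none. So H_2 ≅ 0.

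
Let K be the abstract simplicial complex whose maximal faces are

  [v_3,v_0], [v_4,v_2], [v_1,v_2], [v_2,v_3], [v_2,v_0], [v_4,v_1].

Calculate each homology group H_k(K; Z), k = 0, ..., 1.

H_0 ≅ Z,  H_1 ≅ Z^2.

Take the total order v_0 < v_1 < v_2 < v_3 < v_4 on the vertex set. Then K (dimension 1) consists of the simplices:

  0-simplices (5): [v_0], [v_1], [v_2], [v_3], [v_4]
  1-simplices (6): [v_0,v_2], [v_0,v_3], [v_1,v_2], [v_1,v_4], [v_2,v_3], [v_2,v_4]

giving chain groups C_0 ≅ Z^5, C_1 ≅ Z^6.

∂_1: C_1 → C_0 maps an edge to its endpoints' difference, ∂[p,q] = q − p. For instance
  ∂[v_0,v_2] = [v_2] − [v_0].
As a 5×6 matrix over Z this has rank 4, with invariant factors (1,1,1,1).

Now H_k = ker ∂_k / im ∂_{k+1}, so:

  H_0: rank C_0 − rank ∂_1 = 5 − 4 = 1, and the invariant factors of ∂_1 are all 1, so H_0 = Z.
  H_1: rank ker ∂_1 − rank ∂_2 = (6 − 4) − 0 = 2, and there is no ∂_2, so H_1 = Z^2.

As a check, the Euler characteristic is 5 − 6 = -1, which agrees with 1 − 2 = -1.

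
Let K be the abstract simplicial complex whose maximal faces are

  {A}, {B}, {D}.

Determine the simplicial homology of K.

H_0 ≅ Z^3.

Fix the vertex order A < B < D and write every simplex with vertices in increasing order. Then dim K = 0 and the simplices of K are:

  0-simplices (3): A, B, D

Hence C_0 ≅ Z^3.

Computing H_k = (kernel of ∂_k) / (image of ∂_{k+1}):

  H_0: rank C_0 − rank ∂_1 = 3 − 0 = 3, and there is no ∂_1, so H_0 ≅ Z^3.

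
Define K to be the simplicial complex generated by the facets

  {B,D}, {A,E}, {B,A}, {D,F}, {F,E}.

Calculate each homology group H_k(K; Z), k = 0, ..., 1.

Order the vertices as A < B < D < E < F. Listing each simplex with vertices in this order, K has dimension 1 with simplices:

  0-simplices (5): A, B, D, E, F
  1-simplices (5): AB, AE, BD, DF, EF

giving chain groups C_0 ≅ Z^5, C_1 ≅ Z^5.

The boundary map ∂_1: C_1 → C_0 sends each edge [p,q] (with p < q) to q − p.
The resulting 5×5 matrix has rank 4, and its Smith normal form has invariant factors (1,1,1,1).

Computing H_k = (kernel of ∂_k) / (image of ∂_{k+1}):

  H_0: rank C_0 − rank ∂_1 = 5 − 4 = 1, and the invariant factors of ∂_1 are all 1, so H_0 ≅ Z.
  H_1: rank ker ∂_1 − rank ∂_2 = (5 − 4) − 0 = 1, and there is no ∂_2, so H_1 ≅ Z.

H_0 ≅ Z,  H_1 ≅ Z.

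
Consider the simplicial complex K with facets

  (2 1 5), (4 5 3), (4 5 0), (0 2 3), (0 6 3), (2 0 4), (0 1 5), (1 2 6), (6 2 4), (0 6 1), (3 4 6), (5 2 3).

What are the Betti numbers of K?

Fix the vertex order 0 < 1 < 2 < 3 < 4 < 5 < 6 and write every simplex with vertices in increasing order. Then dim K = 2 and the simplices of K are:

  0-simplices (7): [0], [1], [2], [3], [4], [5], [6]
  1-simplices (18): [0,1], [0,2], [0,3], [0,4], [0,5], [0,6], [1,2], [1,5], [1,6], [2,3], [2,4], [2,5], [2,6], [3,4], [3,5], [3,6], [4,5], [4,6]
  2-simplices (12): [0,1,5], [0,1,6], [0,2,3], [0,2,4], [0,3,6], [0,4,5], [1,2,5], [1,2,6], [2,3,5], [2,4,6], [3,4,5], [3,4,6]

so the chain groups are C_0 ≅ Z^7, C_1 ≅ Z^18, C_2 ≅ Z^12.

The boundary map ∂_1: C_1 → C_0 sends each edge [p,q] (with p < q) to q − p. For instance
  ∂[4,5] = [5] − [4].
The resulting 7×18 matrix has rank 6, and its Smith normal form has invariant factors (1,1,1,1,1,1).

∂_2: C_2 → C_1 maps a triangle to the signed sum of its edges. For instance
  ∂[1,2,5] = [2,5] − [1,5] + [1,2],
  ∂[1,2,6] = [2,6] − [1,6] + [1,2].
As a 18×12 matrix over Z this has rank 12, with invariant factors (1,1,1,1,1,1,1,1,1,1,1,2).

From H_k ≅ ker(∂_k) / im(∂_{k+1}) we obtain:

  H_0: rank C_0 − rank ∂_1 = 7 − 6 = 1, and the invariant factors of ∂_1 are all 1, so H_0 ≅ Z.
  H_1: rank ker ∂_1 − rank ∂_2 = (18 − 6) − 12 = 0, and ∂_2 has invariant factor 2 > 1, so H_1 ≅ Z/2.
  H_2: rank ker ∂_2 − rank ∂_3 = (12 − 12) − 0 = 0, and there is no ∂_3, so H_2 ≅ 0.

Hence the Betti numbers are b_0 = 1, b_1 = 0, b_2 = 0.

b_0 = 1, b_1 = 0, b_2 = 0.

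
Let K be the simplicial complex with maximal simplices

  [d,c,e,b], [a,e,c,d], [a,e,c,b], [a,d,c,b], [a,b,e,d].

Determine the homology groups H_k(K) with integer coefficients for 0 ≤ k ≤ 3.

H_0 ≅ Z,  H_1 = 0,  H_2 = 0,  H_3 ≅ Z.

We work with the vertex ordering a < b < c < d < e. The simplices of K, each written with vertices in increasing order, are:

  0-simplices (5): a, b, c, d, e
  1-simplices (10): ab, ac, ad, ae, bc, bd, be, cd, ce, de
  2-simplices (10): abc, abd, abe, acd, ace, ade, bcd, bce, bde, cde
  3-simplices (5): abcd, abce, abde, acde, bcde

Hence C_0 ≅ Z^5, C_1 ≅ Z^10, C_2 ≅ Z^10, C_3 ≅ Z^5.

Boundary ∂_1: C_1 → C_0 maps an edge to its endpoints' difference, ∂[p,q] = q − p. For instance
  ∂de = e − d.
The 5×10 boundary matrix has rank 4 and Smith normal form diag(1,1,1,1).

∂_2: C_2 → C_1 sends each 2-simplex [p,q,r] to [q,r] − [p,r] + [p,q]. For instance
  ∂bcd = cd − bd + bc,
  ∂cde = de − ce + cd.
The 10×10 boundary matrix has rank 6 and Smith normal form diag(1,1,1,1,1,1).

Boundary ∂_3: C_3 → C_2 sends each 3-simplex σ to the alternating sum Σ_i (−1)^i (σ with its i-th vertex removed). For instance
  ∂abce = bce − ace + abe − abc,
  ∂bcde = cde − bde + bce − bcd.
This gives a 10×5 integer matrix of rank 4; reducing to Smith normal form yields diagonal entries (1,1,1,1).

From H_k ≅ ker(∂_k) / im(∂_{k+1}) we obtain:

  H_0: rank C_0 − rank ∂_1 = 5 − 4 = 1, and the invariant factors of ∂_1 are all 1, so H_0 = Z.
  H_1: rank ker ∂_1 − rank ∂_2 = (10 − 4) − 6 = 0, and the invariant factors of ∂_2 are all 1, so H_1 = 0.
  H_2: rank ker ∂_2 − rank ∂_3 = (10 − 6) − 4 = 0, and the invariant factors of ∂_3 are all 1, so H_2 = 0.
  H_3: rank ker ∂_3 − rank ∂_4 = (5 − 4) − 0 = 1, and there is no ∂_4, so H_3 = Z.

As a check, the Euler characteristic is 5 − 10 + 10 − 5 = 0, which agrees with 1 − 0 + 0 − 1 = 0.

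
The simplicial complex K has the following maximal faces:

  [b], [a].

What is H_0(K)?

H_0 ≅ Z^2.

Order the vertices as a < b. Listing each simplex with vertices in this order, K has dimension 0 with simplices:

  0-simplices (2): a, b

Hence C_0 ≅ Z^2.

Now H_k = ker ∂_k / im ∂_{k+1}, so:

  H_0: rank C_0 − rank ∂_1 = 2 − 0 = 2, and there is no ∂_1, so H_0 = Z^2.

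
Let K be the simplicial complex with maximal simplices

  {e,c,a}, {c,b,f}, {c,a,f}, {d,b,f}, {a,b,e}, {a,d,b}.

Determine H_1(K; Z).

H_1 = Z.

K has 6 vertices, 12 edges, 6 triangles.
rank ∂_1 = 5, rank ∂_2 = 6 ⇒ b_1 = 12 − 5 − 6 = 1; all invariant factors of ∂_2 are 1 so no torsion. So H_1 = Z.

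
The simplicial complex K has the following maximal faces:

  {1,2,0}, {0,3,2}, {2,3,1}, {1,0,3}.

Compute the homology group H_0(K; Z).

H_0 = Z.

We work with the vertex ordering 0 < 1 < 2 < 3. The simplices of K, each written with vertices in increasing order, are:

  0-simplices (4): [0], [1], [2], [3]
  1-simplices (6): [0,1], [0,2], [0,3], [1,2], [1,3], [2,3]
  2-simplices (4): [0,1,2], [0,1,3], [0,2,3], [1,2,3]

Hence C_0 ≅ Z^4, C_1 ≅ Z^6, C_2 ≅ Z^4.

Boundary ∂_1: C_1 → C_0 is given by ∂[p,q] = [q] − [p]. For instance
  ∂[2,3] = [3] − [2].
As a 4×6 matrix over Z this has rank 3, with invariant factors (1,1,1).

The boundary map ∂_2: C_2 → C_1 maps a triangle to the signed sum of its edges. For instance
  ∂[0,2,3] = [2,3] − [0,3] + [0,2],
  ∂[0,1,2] = [1,2] − [0,2] + [0,1].
As a 6×4 matrix over Z this has rank 3, with invariant factors (1,1,1).

From H_k ≅ ker(∂_k) / im(∂_{k+1}) we obtain:

  H_0: rank C_0 − rank ∂_1 = 4 − 3 = 1, and the invariant factors of ∂_1 are all 1, so H_0 ≅ Z.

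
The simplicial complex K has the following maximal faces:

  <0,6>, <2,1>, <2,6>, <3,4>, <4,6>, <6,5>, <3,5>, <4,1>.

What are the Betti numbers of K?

b_0 = 1, b_1 = 2.

K has 7 vertices, 8 edges.
rank ∂_0 = 0, rank ∂_1 = 6 ⇒ b_0 = 7 − 0 − 6 = 1; all invariant factors of ∂_1 are 1 so no torsion. So H_0 ≅ Z.
rank ∂_1 = 6, rank ∂_2 = 0 ⇒ b_1 = 8 − 6 − 0 = 2. So H_1 ≅ Z^2.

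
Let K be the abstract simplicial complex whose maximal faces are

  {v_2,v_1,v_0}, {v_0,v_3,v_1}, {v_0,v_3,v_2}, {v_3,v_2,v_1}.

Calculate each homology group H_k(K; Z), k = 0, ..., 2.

We work with the vertex ordering v_0 < v_1 < v_2 < v_3. The simplices of K, each written with vertices in increasing order, are:

  0-simplices (4): [v_0], [v_1], [v_2], [v_3]
  1-simplices (6): [v_0,v_1], [v_0,v_2], [v_0,v_3], [v_1,v_2], [v_1,v_3], [v_2,v_3]
  2-simplices (4): [v_0,v_1,v_2], [v_0,v_1,v_3], [v_0,v_2,v_3], [v_1,v_2,v_3]

so the chain groups are C_0 ≅ Z^4, C_1 ≅ Z^6, C_2 ≅ Z^4.

Boundary ∂_1: C_1 → C_0 maps an edge to its endpoints' difference, ∂[p,q] = q − p. For instance
  ∂[v_0,v_1] = [v_1] − [v_0].
The 4×6 boundary matrix has rank 3 and Smith normal form diag(1,1,1).

∂_2: C_2 → C_1 sends each 2-simplex [p,q,r] to [q,r] − [p,r] + [p,q]. For instance
  ∂[v_0,v_1,v_2] = [v_1,v_2] − [v_0,v_2] + [v_0,v_1],
  ∂[v_0,v_1,v_3] = [v_1,v_3] − [v_0,v_3] + [v_0,v_1].
As a 6×4 matrix over Z this has rank 3, with invariant factors (1,1,1).

Reading off H_k = ker ∂_k / im ∂_{k+1}:

  H_0: rank C_0 − rank ∂_1 = 4 − 3 = 1, and the invariant factors of ∂_1 are all 1, so H_0 = Z.
  H_1: rank ker ∂_1 − rank ∂_2 = (6 − 3) − 3 = 0, and the invariant factors of ∂_2 are all 1, so H_1 = 0.
  H_2: rank ker ∂_2 − rank ∂_3 = (4 − 3) − 0 = 1, and there is no ∂_3, so H_2 = Z.

H_0 = Z,  H_1 = 0,  H_2 = Z.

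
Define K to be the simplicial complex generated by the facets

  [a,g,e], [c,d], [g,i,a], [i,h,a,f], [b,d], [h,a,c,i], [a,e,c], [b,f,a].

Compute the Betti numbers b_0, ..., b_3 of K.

b_0 = 1, b_1 = 1, b_2 = 0, b_3 = 0.

K has 9 vertices, 18 edges, 11 triangles, 2 3-simplices.
rank ∂_0 = 0, rank ∂_1 = 8 ⇒ b_0 = 9 − 0 − 8 = 1; all invariant factors of ∂_1 are 1 so no torsion. So H_0 ≅ Z.
rank ∂_1 = 8, rank ∂_2 = 9 ⇒ b_1 = 18 − 8 − 9 = 1; all invariant factors of ∂_2 are 1 so no torsion. So H_1 ≅ Z.
rank ∂_2 = 9, rank ∂_3 = 2 ⇒ b_2 = 11 − 9 − 2 = 0; all invariant factors of ∂_3 are 1 so no torsion. So H_2 ≅ 0.
rank ∂_3 = 2, rank ∂_4 = 0 ⇒ b_3 = 2 − 2 − 0 = 0. So H_3 ≅ 0.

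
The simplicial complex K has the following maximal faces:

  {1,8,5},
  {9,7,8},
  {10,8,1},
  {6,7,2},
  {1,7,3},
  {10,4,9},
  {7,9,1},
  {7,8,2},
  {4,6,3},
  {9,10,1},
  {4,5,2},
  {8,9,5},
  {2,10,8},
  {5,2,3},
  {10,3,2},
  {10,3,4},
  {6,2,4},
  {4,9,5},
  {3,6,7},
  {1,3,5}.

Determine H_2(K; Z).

We work with the vertex ordering 1 < 2 < 3 < 4 < 5 < 6 < 7 < 8 < 9 < 10. The simplices of K, each written with vertices in increasing order, are:

  0-simplices (10): [1], [2], [3], [4], [5], [6], [7], [8], [9], [10]
  1-simplices (30): (30 of them)
  2-simplices (20): (20 of them)

Hence C_0 ≅ Z^10, C_1 ≅ Z^30, C_2 ≅ Z^20.

∂_1: C_1 → C_0 sends each edge [p,q] (with p < q) to q − p. For instance
  ∂[1,9] = [9] − [1].
This gives a 10×30 integer matrix of rank 9; reducing to Smith normal form yields diagonal entries (1,1,1,1,1,1,1,1,1).

Boundary ∂_2: C_2 → C_1 maps a triangle to the signed sum of its edges. For instance
  ∂[2,8,10] = [8,10] − [2,10] + [2,8],
  ∂[5,8,9] = [8,9] − [5,9] + [5,8].
As a 30×20 matrix over Z this has rank 20, with invariant factors (1,1,1,1,1,1,1,1,1,1,1,1,1,1,1,1,1,1,1,2).

Reading off H_k = ker ∂_k / im ∂_{k+1}:

  H_2: rank ker ∂_2 − rank ∂_3 = (20 − 20) − 0 = 0, and there is no ∂_3, so H_2 = 0.

H_2 = 0.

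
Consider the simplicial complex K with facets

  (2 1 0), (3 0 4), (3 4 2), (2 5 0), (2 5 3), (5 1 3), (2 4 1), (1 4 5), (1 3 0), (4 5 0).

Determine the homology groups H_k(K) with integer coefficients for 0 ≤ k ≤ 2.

H_0 = Z,  H_1 = Z/2,  H_2 = 0.

Take the total order 0 < 1 < 2 < 3 < 4 < 5 on the vertex set. Then K (dimension 2) consists of the simplices:

  0-simplices (6): [0], [1], [2], [3], [4], [5]
  1-simplices (15): [0,1], [0,2], [0,3], [0,4], [0,5], [1,2], [1,3], [1,4], [1,5], [2,3], [2,4], [2,5], [3,4], [3,5], [4,5]
  2-simplices (10): [0,1,2], [0,1,3], [0,2,5], [0,3,4], [0,4,5], [1,2,4], [1,3,5], [1,4,5], [2,3,4], [2,3,5]

Hence C_0 ≅ Z^6, C_1 ≅ Z^15, C_2 ≅ Z^10.

∂_1: C_1 → C_0 maps an edge to its endpoints' difference, ∂[p,q] = q − p.
This gives a 6×15 integer matrix of rank 5; reducing to Smith normal form yields diagonal entries (1,1,1,1,1).

∂_2: C_2 → C_1 maps a triangle to the signed sum of its edges. For instance
  ∂[2,3,5] = [3,5] − [2,5] + [2,3],
  ∂[0,3,4] = [3,4] − [0,4] + [0,3].
The resulting 15×10 matrix has rank 10, and its Smith normal form has invariant factors (1,1,1,1,1,1,1,1,1,2).

Computing H_k = (kernel of ∂_k) / (image of ∂_{k+1}):

  H_0: rank C_0 − rank ∂_1 = 6 − 5 = 1, and the invariant factors of ∂_1 are all 1, so H_0 = Z.
  H_1: rank ker ∂_1 − rank ∂_2 = (15 − 5) − 10 = 0, and ∂_2 has invariant factor 2 > 1, so H_1 = Z/2.
  H_2: rank ker ∂_2 − rank ∂_3 = (10 − 10) − 0 = 0, and there is no ∂_3, so H_2 = 0.

(K is a triangulation of the real projective plane RP^2.)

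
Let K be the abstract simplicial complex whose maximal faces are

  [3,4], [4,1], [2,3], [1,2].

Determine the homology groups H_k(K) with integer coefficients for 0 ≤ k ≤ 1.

H_0 ≅ Z,  H_1 ≅ Z.

Order the vertices as 1 < 2 < 3 < 4. Listing each simplex with vertices in this order, K has dimension 1 with simplices:

  0-simplices (4): [1], [2], [3], [4]
  1-simplices (4): [1,2], [1,4], [2,3], [3,4]

so the chain groups are C_0 ≅ Z^4, C_1 ≅ Z^4.

The boundary map ∂_1: C_1 → C_0 maps an edge to its endpoints' difference, ∂[p,q] = q − p. For instance
  ∂[1,2] = [2] − [1].
This gives a 4×4 integer matrix of rank 3; reducing to Smith normal form yields diagonal entries (1,1,1).

Computing H_k = (kernel of ∂_k) / (image of ∂_{k+1}):

  H_0: rank C_0 − rank ∂_1 = 4 − 3 = 1, and the invariant factors of ∂_1 are all 1, so H_0 = Z.
  H_1: rank ker ∂_1 − rank ∂_2 = (4 − 3) − 0 = 1, and there is no ∂_2, so H_1 = Z.

(K is a triangulation of the circle S^1.)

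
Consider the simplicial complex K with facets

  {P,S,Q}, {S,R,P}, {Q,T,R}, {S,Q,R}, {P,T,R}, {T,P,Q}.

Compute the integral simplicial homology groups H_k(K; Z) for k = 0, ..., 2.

Order the vertices as P < Q < R < S < T. Listing each simplex with vertices in this order, K has dimension 2 with simplices:

  0-simplices (5): P, Q, R, S, T
  1-simplices (9): PQ, PR, PS, PT, QR, QS, QT, RS, RT
  2-simplices (6): PQS, PQT, PRS, PRT, QRS, QRT

giving chain groups C_0 ≅ Z^5, C_1 ≅ Z^9, C_2 ≅ Z^6.

∂_1: C_1 → C_0 sends each edge [p,q] (with p < q) to q − p. For instance
  ∂PT = T − P.
As a 5×9 matrix over Z this has rank 4, with invariant factors (1,1,1,1).

∂_2: C_2 → C_1 acts by ∂[p,q,r] = [q,r] − [p,r] + [p,q]. For instance
  ∂PQT = QT − PT + PQ,
  ∂QRS = RS − QS + QR.
As a 9×6 matrix over Z this has rank 5, with invariant factors (1,1,1,1,1).

From H_k ≅ ker(∂_k) / im(∂_{k+1}) we obtain:

  H_0: rank C_0 − rank ∂_1 = 5 − 4 = 1, and the invariant factors of ∂_1 are all 1, so H_0 = Z.
  H_1: rank ker ∂_1 − rank ∂_2 = (9 − 4) − 5 = 0, and the invariant factors of ∂_2 are all 1, so H_1 = 0.
  H_2: rank ker ∂_2 − rank ∂_3 = (6 − 5) − 0 = 1, and there is no ∂_3, so H_2 = Z.

H_0 = Z,  H_1 = 0,  H_2 = Z.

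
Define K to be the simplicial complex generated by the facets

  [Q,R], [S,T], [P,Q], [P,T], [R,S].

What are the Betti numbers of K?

Order the vertices as P < Q < R < S < T. Listing each simplex with vertices in this order, K has dimension 1 with simplices:

  0-simplices (5): P, Q, R, S, T
  1-simplices (5): PQ, PT, QR, RS, ST

Hence C_0 ≅ Z^5, C_1 ≅ Z^5.

The boundary map ∂_1: C_1 → C_0 is given by ∂[p,q] = [q] − [p].
This gives a 5×5 integer matrix of rank 4; reducing to Smith normal form yields diagonal entries (1,1,1,1).

Computing H_k = (kernel of ∂_k) / (image of ∂_{k+1}):

  H_0: rank C_0 − rank ∂_1 = 5 − 4 = 1, and the invariant factors of ∂_1 are all 1, so H_0 ≅ Z.
  H_1: rank ker ∂_1 − rank ∂_2 = (5 − 4) − 0 = 1, and there is no ∂_2, so H_1 ≅ Z.

(K is a triangulation of the circle S^1.)

Hence the Betti numbers are b_0 = 1, b_1 = 1.

b_0 = 1, b_1 = 1.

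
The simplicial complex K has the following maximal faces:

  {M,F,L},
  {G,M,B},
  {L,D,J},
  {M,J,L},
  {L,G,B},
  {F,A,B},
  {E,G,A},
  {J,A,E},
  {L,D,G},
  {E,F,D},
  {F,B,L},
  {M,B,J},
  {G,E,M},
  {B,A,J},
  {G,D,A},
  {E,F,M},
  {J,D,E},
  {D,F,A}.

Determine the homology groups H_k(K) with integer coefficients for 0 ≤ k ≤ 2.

H_0 ≅ Z,  H_1 ≅ Z ⊕ Z/2,  H_2 = 0.

Take the total order A < B < D < E < F < G < J < L < M on the vertex set. Then K (dimension 2) consists of the simplices:

  0-simplices (9): A, B, D, E, F, G, J, L, M
  1-simplices (27): AB, AD, AE, AF, AG, AJ, BF, BG, BJ, BL, BM, DE, DF, DG, DJ, DL, EF, EG, EJ, EM, FL, FM, GL, GM, JL, JM, LM
  2-simplices (18): ABF, ABJ, ADF, ADG, AEG, AEJ, BFL, BGL, BGM, BJM, DEF, DEJ, DGL, DJL, EFM, EGM, FLM, JLM

giving chain groups C_0 ≅ Z^9, C_1 ≅ Z^27, C_2 ≅ Z^18.

∂_1: C_1 → C_0 maps an edge to its endpoints' difference, ∂[p,q] = q − p.
The resulting 9×27 matrix has rank 8, and its Smith normal form has invariant factors (1,1,1,1,1,1,1,1).

The boundary map ∂_2: C_2 → C_1 sends each 2-simplex [p,q,r] to [q,r] − [p,r] + [p,q]. For instance
  ∂ABJ = BJ − AJ + AB,
  ∂AEG = EG − AG + AE.
The resulting 27×18 matrix has rank 18, and its Smith normal form has invariant factors (1,1,1,1,1,1,1,1,1,1,1,1,1,1,1,1,1,2).

From H_k ≅ ker(∂_k) / im(∂_{k+1}) we obtain:

  H_0: rank C_0 − rank ∂_1 = 9 − 8 = 1, and the invariant factors of ∂_1 are all 1, so H_0 = Z.
  H_1: rank ker ∂_1 − rank ∂_2 = (27 − 8) − 18 = 1, and ∂_2 has invariant factor 2 > 1, so H_1 = Z ⊕ Z/2.
  H_2: rank ker ∂_2 − rank ∂_3 = (18 − 18) − 0 = 0, and there is no ∂_3, so H_2 = 0.

(K is a triangulation of the Klein bottle.)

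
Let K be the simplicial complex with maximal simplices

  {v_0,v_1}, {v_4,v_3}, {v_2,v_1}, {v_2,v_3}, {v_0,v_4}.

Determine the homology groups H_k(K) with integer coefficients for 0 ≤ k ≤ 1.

K has 5 vertices, 5 edges.
rank ∂_0 = 0, rank ∂_1 = 4 ⇒ b_0 = 5 − 0 − 4 = 1; all invariant factors of ∂_1 are 1 so no torsion. So H_0 = Z.
rank ∂_1 = 4, rank ∂_2 = 0 ⇒ b_1 = 5 − 4 − 0 = 1. So H_1 = Z.

H_0 = Z,  H_1 = Z.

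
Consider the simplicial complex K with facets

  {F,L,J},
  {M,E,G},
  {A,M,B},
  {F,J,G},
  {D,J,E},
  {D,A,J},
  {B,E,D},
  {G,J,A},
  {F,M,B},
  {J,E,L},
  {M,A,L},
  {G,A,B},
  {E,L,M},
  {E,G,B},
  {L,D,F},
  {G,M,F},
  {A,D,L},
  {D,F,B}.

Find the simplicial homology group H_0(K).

H_0 ≅ Z.

We work with the vertex ordering A < B < D < E < F < G < J < L < M. The simplices of K, each written with vertices in increasing order, are:

  0-simplices (9): A, B, D, E, F, G, J, L, M
  1-simplices (27): AB, AD, AG, AJ, AL, AM, BD, BE, BF, BG, BM, DE, DF, DJ, DL, EG, EJ, EL, EM, FG, FJ, FL, FM, GJ, GM, JL, LM
  2-simplices (18): ABG, ABM, ADJ, ADL, AGJ, ALM, BDE, BDF, BEG, BFM, DEJ, DFL, EGM, EJL, ELM, FGJ, FGM, FJL

giving chain groups C_0 ≅ Z^9, C_1 ≅ Z^27, C_2 ≅ Z^18.

Boundary ∂_1: C_1 → C_0 sends each edge [p,q] (with p < q) to q − p. For instance
  ∂BF = F − B.
This gives a 9×27 integer matrix of rank 8; reducing to Smith normal form yields diagonal entries (1,1,1,1,1,1,1,1).

The boundary map ∂_2: C_2 → C_1 maps a triangle to the signed sum of its edges. For instance
  ∂ABG = BG − AG + AB,
  ∂DEJ = EJ − DJ + DE.
This gives a 27×18 integer matrix of rank 18; reducing to Smith normal form yields diagonal entries (1,1,1,1,1,1,1,1,1,1,1,1,1,1,1,1,1,2).

Now H_k = ker ∂_k / im ∂_{k+1}, so:

  H_0: rank C_0 − rank ∂_1 = 9 − 8 = 1, and the invariant factors of ∂_1 are all 1, so H_0 ≅ Z.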